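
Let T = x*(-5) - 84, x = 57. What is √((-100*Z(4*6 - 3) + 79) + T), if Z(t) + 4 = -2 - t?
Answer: √2410 ≈ 49.092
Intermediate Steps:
Z(t) = -6 - t (Z(t) = -4 + (-2 - t) = -6 - t)
T = -369 (T = 57*(-5) - 84 = -285 - 84 = -369)
√((-100*Z(4*6 - 3) + 79) + T) = √((-100*(-6 - (4*6 - 3)) + 79) - 369) = √((-100*(-6 - (24 - 3)) + 79) - 369) = √((-100*(-6 - 1*21) + 79) - 369) = √((-100*(-6 - 21) + 79) - 369) = √((-100*(-27) + 79) - 369) = √((2700 + 79) - 369) = √(2779 - 369) = √2410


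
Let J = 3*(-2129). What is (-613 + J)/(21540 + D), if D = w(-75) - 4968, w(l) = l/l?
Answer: -7000/16573 ≈ -0.42237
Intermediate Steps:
w(l) = 1
J = -6387
D = -4967 (D = 1 - 4968 = -4967)
(-613 + J)/(21540 + D) = (-613 - 6387)/(21540 - 4967) = -7000/16573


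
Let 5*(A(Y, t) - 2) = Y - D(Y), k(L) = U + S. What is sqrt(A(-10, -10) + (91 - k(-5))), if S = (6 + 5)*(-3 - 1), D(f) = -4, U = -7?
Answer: sqrt(3570)/5 ≈ 11.950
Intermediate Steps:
S = -44 (S = 11*(-4) = -44)
k(L) = -51 (k(L) = -7 - 44 = -51)
A(Y, t) = 14/5 + Y/5 (A(Y, t) = 2 + (Y - 1*(-4))/5 = 2 + (Y + 4)/5 = 2 + (4 + Y)/5 = 2 + (4/5 + Y/5) = 14/5 + Y/5)
sqrt(A(-10, -10) + (91 - k(-5))) = sqrt((14/5 + (1/5)*(-10)) + (91 - 1*(-51))) = sqrt((14/5 - 2) + (91 + 51)) = sqrt(4/5 + 142) = sqrt(714/5) = sqrt(3570)/5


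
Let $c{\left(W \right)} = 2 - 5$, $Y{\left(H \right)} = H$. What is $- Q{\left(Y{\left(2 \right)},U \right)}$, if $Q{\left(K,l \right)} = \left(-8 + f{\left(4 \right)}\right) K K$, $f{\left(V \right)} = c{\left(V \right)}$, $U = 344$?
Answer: $44$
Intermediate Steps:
$c{\left(W \right)} = -3$
$f{\left(V \right)} = -3$
$Q{\left(K,l \right)} = - 11 K^{2}$ ($Q{\left(K,l \right)} = \left(-8 - 3\right) K K = - 11 K K = - 11 K^{2}$)
$- Q{\left(Y{\left(2 \right)},U \right)} = - \left(-11\right) 2^{2} = - \left(-11\right) 4 = \left(-1\right) \left(-44\right) = 44$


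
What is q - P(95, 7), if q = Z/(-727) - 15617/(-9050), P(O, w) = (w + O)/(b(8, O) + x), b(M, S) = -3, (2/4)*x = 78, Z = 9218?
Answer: -229366723/19738050 ≈ -11.621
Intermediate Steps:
x = 156 (x = 2*78 = 156)
P(O, w) = O/153 + w/153 (P(O, w) = (w + O)/(-3 + 156) = (O + w)/153 = (O + w)*(1/153) = O/153 + w/153)
q = -72069341/6579350 (q = 9218/(-727) - 15617/(-9050) = 9218*(-1/727) - 15617*(-1/9050) = -9218/727 + 15617/9050 = -72069341/6579350 ≈ -10.954)
q - P(95, 7) = -72069341/6579350 - ((1/153)*95 + (1/153)*7) = -72069341/6579350 - (95/153 + 7/153) = -72069341/6579350 - 1*⅔ = -72069341/6579350 - ⅔ = -229366723/19738050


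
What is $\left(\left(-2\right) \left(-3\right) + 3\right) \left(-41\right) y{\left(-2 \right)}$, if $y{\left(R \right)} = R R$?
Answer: $-1476$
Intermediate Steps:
$y{\left(R \right)} = R^{2}$
$\left(\left(-2\right) \left(-3\right) + 3\right) \left(-41\right) y{\left(-2 \right)} = \left(\left(-2\right) \left(-3\right) + 3\right) \left(-41\right) \left(-2\right)^{2} = \left(6 + 3\right) \left(-41\right) 4 = 9 \left(-41\right) 4 = \left(-369\right) 4 = -1476$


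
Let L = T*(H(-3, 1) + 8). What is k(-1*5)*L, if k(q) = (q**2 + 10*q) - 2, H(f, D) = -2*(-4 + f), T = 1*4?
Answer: -2376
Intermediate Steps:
T = 4
H(f, D) = 8 - 2*f
k(q) = -2 + q**2 + 10*q
L = 88 (L = 4*((8 - 2*(-3)) + 8) = 4*((8 + 6) + 8) = 4*(14 + 8) = 4*22 = 88)
k(-1*5)*L = (-2 + (-1*5)**2 + 10*(-1*5))*88 = (-2 + (-5)**2 + 10*(-5))*88 = (-2 + 25 - 50)*88 = -27*88 = -2376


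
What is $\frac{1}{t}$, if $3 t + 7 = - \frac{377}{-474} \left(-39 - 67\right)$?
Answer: $- \frac{711}{21640} \approx -0.032856$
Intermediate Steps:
$t = - \frac{21640}{711}$ ($t = - \frac{7}{3} + \frac{- \frac{377}{-474} \left(-39 - 67\right)}{3} = - \frac{7}{3} + \frac{\left(-377\right) \left(- \frac{1}{474}\right) \left(-106\right)}{3} = - \frac{7}{3} + \frac{\frac{377}{474} \left(-106\right)}{3} = - \frac{7}{3} + \frac{1}{3} \left(- \frac{19981}{237}\right) = - \frac{7}{3} - \frac{19981}{711} = - \frac{21640}{711} \approx -30.436$)
$\frac{1}{t} = \frac{1}{- \frac{21640}{711}} = - \frac{711}{21640}$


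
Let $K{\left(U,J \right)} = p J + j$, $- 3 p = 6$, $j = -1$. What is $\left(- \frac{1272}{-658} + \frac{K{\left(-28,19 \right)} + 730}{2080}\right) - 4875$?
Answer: $- \frac{3334509781}{684320} \approx -4872.7$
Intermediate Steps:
$p = -2$ ($p = \left(- \frac{1}{3}\right) 6 = -2$)
$K{\left(U,J \right)} = -1 - 2 J$ ($K{\left(U,J \right)} = - 2 J - 1 = -1 - 2 J$)
$\left(- \frac{1272}{-658} + \frac{K{\left(-28,19 \right)} + 730}{2080}\right) - 4875 = \left(- \frac{1272}{-658} + \frac{\left(-1 - 38\right) + 730}{2080}\right) - 4875 = \left(\left(-1272\right) \left(- \frac{1}{658}\right) + \left(\left(-1 - 38\right) + 730\right) \frac{1}{2080}\right) - 4875 = \left(\frac{636}{329} + \left(-39 + 730\right) \frac{1}{2080}\right) - 4875 = \left(\frac{636}{329} + 691 \cdot \frac{1}{2080}\right) - 4875 = \left(\frac{636}{329} + \frac{691}{2080}\right) - 4875 = \frac{1550219}{684320} - 4875 = - \frac{3334509781}{684320}$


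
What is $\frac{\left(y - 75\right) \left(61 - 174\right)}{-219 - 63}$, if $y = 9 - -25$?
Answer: $- \frac{4633}{282} \approx -16.429$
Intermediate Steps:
$y = 34$ ($y = 9 + 25 = 34$)
$\frac{\left(y - 75\right) \left(61 - 174\right)}{-219 - 63} = \frac{\left(34 - 75\right) \left(61 - 174\right)}{-219 - 63} = \frac{\left(-41\right) \left(-113\right)}{-219 + \left(-71 + 8\right)} = \frac{4633}{-219 - 63} = \frac{4633}{-282} = 4633 \left(- \frac{1}{282}\right) = - \frac{4633}{282}$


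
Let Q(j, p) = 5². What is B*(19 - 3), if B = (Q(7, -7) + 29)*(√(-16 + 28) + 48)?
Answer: 41472 + 1728*√3 ≈ 44465.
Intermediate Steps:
Q(j, p) = 25
B = 2592 + 108*√3 (B = (25 + 29)*(√(-16 + 28) + 48) = 54*(√12 + 48) = 54*(2*√3 + 48) = 54*(48 + 2*√3) = 2592 + 108*√3 ≈ 2779.1)
B*(19 - 3) = (2592 + 108*√3)*(19 - 3) = (2592 + 108*√3)*16 = 41472 + 1728*√3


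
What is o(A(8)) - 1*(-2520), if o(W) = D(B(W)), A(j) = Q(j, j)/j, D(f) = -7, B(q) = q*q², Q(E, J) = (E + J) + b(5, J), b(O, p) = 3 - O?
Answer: 2513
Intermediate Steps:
Q(E, J) = -2 + E + J (Q(E, J) = (E + J) + (3 - 1*5) = (E + J) + (3 - 5) = (E + J) - 2 = -2 + E + J)
B(q) = q³
A(j) = (-2 + 2*j)/j (A(j) = (-2 + j + j)/j = (-2 + 2*j)/j)
o(W) = -7
o(A(8)) - 1*(-2520) = -7 - 1*(-2520) = -7 + 2520 = 2513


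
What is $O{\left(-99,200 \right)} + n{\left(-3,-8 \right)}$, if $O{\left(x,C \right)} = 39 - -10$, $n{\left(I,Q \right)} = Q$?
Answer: $41$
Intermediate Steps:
$O{\left(x,C \right)} = 49$ ($O{\left(x,C \right)} = 39 + 10 = 49$)
$O{\left(-99,200 \right)} + n{\left(-3,-8 \right)} = 49 - 8 = 41$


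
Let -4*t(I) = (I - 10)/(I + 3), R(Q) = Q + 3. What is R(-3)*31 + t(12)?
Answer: -1/30 ≈ -0.033333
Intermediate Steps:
R(Q) = 3 + Q
t(I) = -(-10 + I)/(4*(3 + I)) (t(I) = -(I - 10)/(4*(I + 3)) = -(-10 + I)/(4*(3 + I)))
R(-3)*31 + t(12) = (3 - 3)*31 + (10 - 1*12)/(4*(3 + 12)) = 0*31 + (¼)*(10 - 12)/15 = 0 + (¼)*(1/15)*(-2) = 0 - 1/30 = -1/30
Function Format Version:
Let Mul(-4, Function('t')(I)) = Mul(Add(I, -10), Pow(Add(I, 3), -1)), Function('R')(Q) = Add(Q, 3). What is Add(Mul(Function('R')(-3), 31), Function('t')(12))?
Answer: Rational(-1, 30) ≈ -0.033333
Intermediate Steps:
Function('R')(Q) = Add(3, Q)
Function('t')(I) = Mul(Rational(-1, 4), Pow(Add(3, I), -1), Add(-10, I)) (Function('t')(I) = Mul(Rational(-1, 4), Mul(Add(I, -10), Pow(Add(I, 3), -1))) = Mul(Rational(-1, 4), Mul(Add(-10, I), Pow(Add(3, I), -1))) = Mul(Rational(-1, 4), Mul(Pow(Add(3, I), -1), Add(-10, I))) = Mul(Rational(-1, 4), Pow(Add(3, I), -1), Add(-10, I)))
Add(Mul(Function('R')(-3), 31), Function('t')(12)) = Add(Mul(Add(3, -3), 31), Mul(Rational(1, 4), Pow(Add(3, 12), -1), Add(10, Mul(-1, 12)))) = Add(Mul(0, 31), Mul(Rational(1, 4), Pow(15, -1), Add(10, -12))) = Add(0, Mul(Rational(1, 4), Rational(1, 15), -2)) = Add(0, Rational(-1, 30)) = Rational(-1, 30)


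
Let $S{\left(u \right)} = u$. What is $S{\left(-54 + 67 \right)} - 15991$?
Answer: $-15978$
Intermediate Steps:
$S{\left(-54 + 67 \right)} - 15991 = \left(-54 + 67\right) - 15991 = 13 - 15991 = -15978$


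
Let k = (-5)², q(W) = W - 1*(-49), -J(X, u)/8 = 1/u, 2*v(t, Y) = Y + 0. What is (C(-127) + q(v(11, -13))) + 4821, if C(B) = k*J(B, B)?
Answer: 1235729/254 ≈ 4865.1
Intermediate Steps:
v(t, Y) = Y/2 (v(t, Y) = (Y + 0)/2 = Y/2)
J(X, u) = -8/u
q(W) = 49 + W (q(W) = W + 49 = 49 + W)
k = 25
C(B) = -200/B (C(B) = 25*(-8/B) = -200/B)
(C(-127) + q(v(11, -13))) + 4821 = (-200/(-127) + (49 + (½)*(-13))) + 4821 = (-200*(-1/127) + (49 - 13/2)) + 4821 = (200/127 + 85/2) + 4821 = 11195/254 + 4821 = 1235729/254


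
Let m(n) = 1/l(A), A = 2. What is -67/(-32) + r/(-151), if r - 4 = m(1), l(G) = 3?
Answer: 29935/14496 ≈ 2.0651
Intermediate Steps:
m(n) = ⅓ (m(n) = 1/3 = ⅓)
r = 13/3 (r = 4 + ⅓ = 13/3 ≈ 4.3333)
-67/(-32) + r/(-151) = -67/(-32) + (13/3)/(-151) = -67*(-1/32) + (13/3)*(-1/151) = 67/32 - 13/453 = 29935/14496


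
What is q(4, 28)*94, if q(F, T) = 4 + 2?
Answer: 564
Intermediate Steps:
q(F, T) = 6
q(4, 28)*94 = 6*94 = 564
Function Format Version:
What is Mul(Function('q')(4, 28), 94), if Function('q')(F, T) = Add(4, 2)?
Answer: 564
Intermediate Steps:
Function('q')(F, T) = 6
Mul(Function('q')(4, 28), 94) = Mul(6, 94) = 564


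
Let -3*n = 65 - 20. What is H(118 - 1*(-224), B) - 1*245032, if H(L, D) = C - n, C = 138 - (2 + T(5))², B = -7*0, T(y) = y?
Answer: -244928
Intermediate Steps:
B = 0
C = 89 (C = 138 - (2 + 5)² = 138 - 1*7² = 138 - 1*49 = 138 - 49 = 89)
n = -15 (n = -(65 - 20)/3 = -⅓*45 = -15)
H(L, D) = 104 (H(L, D) = 89 - 1*(-15) = 89 + 15 = 104)
H(118 - 1*(-224), B) - 1*245032 = 104 - 1*245032 = 104 - 245032 = -244928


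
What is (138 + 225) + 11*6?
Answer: 429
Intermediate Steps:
(138 + 225) + 11*6 = 363 + 66 = 429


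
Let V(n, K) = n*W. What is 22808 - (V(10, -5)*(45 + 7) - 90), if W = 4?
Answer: 20818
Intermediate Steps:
V(n, K) = 4*n (V(n, K) = n*4 = 4*n)
22808 - (V(10, -5)*(45 + 7) - 90) = 22808 - ((4*10)*(45 + 7) - 90) = 22808 - (40*52 - 90) = 22808 - (2080 - 90) = 22808 - 1*1990 = 22808 - 1990 = 20818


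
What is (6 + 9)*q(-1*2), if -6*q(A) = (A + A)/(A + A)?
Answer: -5/2 ≈ -2.5000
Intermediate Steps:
q(A) = -⅙ (q(A) = -(A + A)/(6*(A + A)) = -2*A/(6*(2*A)) = -2*A*1/(2*A)/6 = -⅙*1 = -⅙)
(6 + 9)*q(-1*2) = (6 + 9)*(-⅙) = 15*(-⅙) = -5/2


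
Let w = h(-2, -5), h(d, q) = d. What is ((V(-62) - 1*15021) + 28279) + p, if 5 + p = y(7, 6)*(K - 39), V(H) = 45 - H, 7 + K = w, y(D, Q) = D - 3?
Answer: 13168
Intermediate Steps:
y(D, Q) = -3 + D
w = -2
K = -9 (K = -7 - 2 = -9)
p = -197 (p = -5 + (-3 + 7)*(-9 - 39) = -5 + 4*(-48) = -5 - 192 = -197)
((V(-62) - 1*15021) + 28279) + p = (((45 - 1*(-62)) - 1*15021) + 28279) - 197 = (((45 + 62) - 15021) + 28279) - 197 = ((107 - 15021) + 28279) - 197 = (-14914 + 28279) - 197 = 13365 - 197 = 13168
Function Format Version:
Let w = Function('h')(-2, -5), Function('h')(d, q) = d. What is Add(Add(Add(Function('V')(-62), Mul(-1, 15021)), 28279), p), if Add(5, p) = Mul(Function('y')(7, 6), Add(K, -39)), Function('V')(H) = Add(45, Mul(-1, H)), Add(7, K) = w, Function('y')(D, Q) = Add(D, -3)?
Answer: 13168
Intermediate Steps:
Function('y')(D, Q) = Add(-3, D)
w = -2
K = -9 (K = Add(-7, -2) = -9)
p = -197 (p = Add(-5, Mul(Add(-3, 7), Add(-9, -39))) = Add(-5, Mul(4, -48)) = Add(-5, -192) = -197)
Add(Add(Add(Function('V')(-62), Mul(-1, 15021)), 28279), p) = Add(Add(Add(Add(45, Mul(-1, -62)), Mul(-1, 15021)), 28279), -197) = Add(Add(Add(Add(45, 62), -15021), 28279), -197) = Add(Add(Add(107, -15021), 28279), -197) = Add(Add(-14914, 28279), -197) = Add(13365, -197) = 13168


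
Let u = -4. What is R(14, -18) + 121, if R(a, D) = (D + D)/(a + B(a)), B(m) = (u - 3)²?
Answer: 843/7 ≈ 120.43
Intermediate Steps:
B(m) = 49 (B(m) = (-4 - 3)² = (-7)² = 49)
R(a, D) = 2*D/(49 + a) (R(a, D) = (D + D)/(a + 49) = (2*D)/(49 + a) = 2*D/(49 + a))
R(14, -18) + 121 = 2*(-18)/(49 + 14) + 121 = 2*(-18)/63 + 121 = 2*(-18)*(1/63) + 121 = -4/7 + 121 = 843/7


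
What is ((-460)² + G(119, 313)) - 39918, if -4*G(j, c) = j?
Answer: 686609/4 ≈ 1.7165e+5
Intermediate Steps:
G(j, c) = -j/4
((-460)² + G(119, 313)) - 39918 = ((-460)² - ¼*119) - 39918 = (211600 - 119/4) - 39918 = 846281/4 - 39918 = 686609/4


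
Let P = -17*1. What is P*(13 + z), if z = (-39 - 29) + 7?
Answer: 816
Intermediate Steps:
P = -17
z = -61 (z = -68 + 7 = -61)
P*(13 + z) = -17*(13 - 61) = -17*(-48) = 816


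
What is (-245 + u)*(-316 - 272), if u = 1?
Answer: 143472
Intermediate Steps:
(-245 + u)*(-316 - 272) = (-245 + 1)*(-316 - 272) = -244*(-588) = 143472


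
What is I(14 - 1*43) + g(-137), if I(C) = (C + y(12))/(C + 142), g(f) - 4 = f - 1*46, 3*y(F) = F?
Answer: -20252/113 ≈ -179.22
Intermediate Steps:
y(F) = F/3
g(f) = -42 + f (g(f) = 4 + (f - 1*46) = 4 + (f - 46) = 4 + (-46 + f) = -42 + f)
I(C) = (4 + C)/(142 + C) (I(C) = (C + (1/3)*12)/(C + 142) = (C + 4)/(142 + C) = (4 + C)/(142 + C))
I(14 - 1*43) + g(-137) = (4 + (14 - 1*43))/(142 + (14 - 1*43)) + (-42 - 137) = (4 + (14 - 43))/(142 + (14 - 43)) - 179 = (4 - 29)/(142 - 29) - 179 = -25/113 - 179 = -20252/113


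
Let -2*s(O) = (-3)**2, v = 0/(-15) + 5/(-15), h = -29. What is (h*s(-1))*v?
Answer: -87/2 ≈ -43.500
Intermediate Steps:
v = -1/3 (v = 0*(-1/15) + 5*(-1/15) = 0 - 1/3 = -1/3 ≈ -0.33333)
s(O) = -9/2 (s(O) = -1/2*(-3)**2 = -1/2*9 = -9/2)
(h*s(-1))*v = -29*(-9/2)*(-1/3) = (261/2)*(-1/3) = -87/2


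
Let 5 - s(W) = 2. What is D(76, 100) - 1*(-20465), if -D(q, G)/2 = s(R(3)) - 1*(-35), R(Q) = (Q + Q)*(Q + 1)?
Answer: 20389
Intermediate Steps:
R(Q) = 2*Q*(1 + Q) (R(Q) = (2*Q)*(1 + Q) = 2*Q*(1 + Q))
s(W) = 3 (s(W) = 5 - 1*2 = 5 - 2 = 3)
D(q, G) = -76 (D(q, G) = -2*(3 - 1*(-35)) = -2*(3 + 35) = -2*38 = -76)
D(76, 100) - 1*(-20465) = -76 - 1*(-20465) = -76 + 20465 = 20389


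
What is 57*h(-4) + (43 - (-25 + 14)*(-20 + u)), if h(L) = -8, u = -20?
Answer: -853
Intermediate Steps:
57*h(-4) + (43 - (-25 + 14)*(-20 + u)) = 57*(-8) + (43 - (-25 + 14)*(-20 - 20)) = -456 + (43 - (-11)*(-40)) = -456 + (43 - 1*440) = -456 + (43 - 440) = -456 - 397 = -853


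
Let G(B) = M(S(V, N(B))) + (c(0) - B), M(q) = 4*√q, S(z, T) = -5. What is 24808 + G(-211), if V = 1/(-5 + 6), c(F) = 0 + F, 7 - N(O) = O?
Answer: 25019 + 4*I*√5 ≈ 25019.0 + 8.9443*I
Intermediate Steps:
N(O) = 7 - O
c(F) = F
V = 1 (V = 1/1 = 1)
G(B) = -B + 4*I*√5 (G(B) = 4*√(-5) + (0 - B) = 4*(I*√5) - B = 4*I*√5 - B = -B + 4*I*√5)
24808 + G(-211) = 24808 + (-1*(-211) + 4*I*√5) = 24808 + (211 + 4*I*√5) = 25019 + 4*I*√5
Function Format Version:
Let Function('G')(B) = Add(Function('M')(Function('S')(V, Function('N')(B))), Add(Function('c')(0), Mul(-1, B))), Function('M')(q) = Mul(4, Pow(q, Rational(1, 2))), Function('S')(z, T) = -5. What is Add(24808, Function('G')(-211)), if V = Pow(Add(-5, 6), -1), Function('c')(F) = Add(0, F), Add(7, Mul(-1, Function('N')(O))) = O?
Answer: Add(25019, Mul(4, I, Pow(5, Rational(1, 2)))) ≈ Add(25019., Mul(8.9443, I))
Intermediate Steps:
Function('N')(O) = Add(7, Mul(-1, O))
Function('c')(F) = F
V = 1 (V = Pow(1, -1) = 1)
Function('G')(B) = Add(Mul(-1, B), Mul(4, I, Pow(5, Rational(1, 2)))) (Function('G')(B) = Add(Mul(4, Pow(-5, Rational(1, 2))), Add(0, Mul(-1, B))) = Add(Mul(4, Mul(I, Pow(5, Rational(1, 2)))), Mul(-1, B)) = Add(Mul(4, I, Pow(5, Rational(1, 2))), Mul(-1, B)) = Add(Mul(-1, B), Mul(4, I, Pow(5, Rational(1, 2)))))
Add(24808, Function('G')(-211)) = Add(24808, Add(Mul(-1, -211), Mul(4, I, Pow(5, Rational(1, 2))))) = Add(24808, Add(211, Mul(4, I, Pow(5, Rational(1, 2))))) = Add(25019, Mul(4, I, Pow(5, Rational(1, 2))))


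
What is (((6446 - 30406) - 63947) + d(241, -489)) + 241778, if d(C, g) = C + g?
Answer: 153623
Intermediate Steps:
(((6446 - 30406) - 63947) + d(241, -489)) + 241778 = (((6446 - 30406) - 63947) + (241 - 489)) + 241778 = ((-23960 - 63947) - 248) + 241778 = (-87907 - 248) + 241778 = -88155 + 241778 = 153623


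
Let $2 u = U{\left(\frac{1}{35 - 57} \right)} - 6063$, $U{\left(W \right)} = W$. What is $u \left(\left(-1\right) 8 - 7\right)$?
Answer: $\frac{2000805}{44} \approx 45473.0$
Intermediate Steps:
$u = - \frac{133387}{44}$ ($u = \frac{\frac{1}{35 - 57} - 6063}{2} = \frac{\frac{1}{-22} - 6063}{2} = \frac{- \frac{1}{22} - 6063}{2} = \frac{1}{2} \left(- \frac{133387}{22}\right) = - \frac{133387}{44} \approx -3031.5$)
$u \left(\left(-1\right) 8 - 7\right) = - \frac{133387 \left(\left(-1\right) 8 - 7\right)}{44} = - \frac{133387 \left(-8 - 7\right)}{44} = \left(- \frac{133387}{44}\right) \left(-15\right) = \frac{2000805}{44}$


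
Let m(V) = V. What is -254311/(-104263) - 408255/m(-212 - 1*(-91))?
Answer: 42596662696/12615823 ≈ 3376.4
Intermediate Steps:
-254311/(-104263) - 408255/m(-212 - 1*(-91)) = -254311/(-104263) - 408255/(-212 - 1*(-91)) = -254311*(-1/104263) - 408255/(-212 + 91) = 254311/104263 - 408255/(-121) = 254311/104263 - 408255*(-1/121) = 254311/104263 + 408255/121 = 42596662696/12615823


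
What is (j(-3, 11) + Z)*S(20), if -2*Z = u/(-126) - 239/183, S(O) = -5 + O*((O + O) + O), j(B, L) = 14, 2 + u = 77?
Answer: 91545365/5124 ≈ 17866.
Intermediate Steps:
u = 75 (u = -2 + 77 = 75)
S(O) = -5 + 3*O² (S(O) = -5 + O*(2*O + O) = -5 + O*(3*O) = -5 + 3*O²)
Z = 4871/5124 (Z = -(75/(-126) - 239/183)/2 = -(75*(-1/126) - 239*1/183)/2 = -(-25/42 - 239/183)/2 = -½*(-4871/2562) = 4871/5124 ≈ 0.95062)
(j(-3, 11) + Z)*S(20) = (14 + 4871/5124)*(-5 + 3*20²) = 76607*(-5 + 3*400)/5124 = 76607*(-5 + 1200)/5124 = (76607/5124)*1195 = 91545365/5124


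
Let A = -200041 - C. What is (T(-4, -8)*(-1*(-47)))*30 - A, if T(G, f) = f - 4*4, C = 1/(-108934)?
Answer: 18104939733/108934 ≈ 1.6620e+5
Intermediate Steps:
C = -1/108934 ≈ -9.1799e-6
T(G, f) = -16 + f (T(G, f) = f - 16 = -16 + f)
A = -21791266293/108934 (A = -200041 - 1*(-1/108934) = -200041 + 1/108934 = -21791266293/108934 ≈ -2.0004e+5)
(T(-4, -8)*(-1*(-47)))*30 - A = ((-16 - 8)*(-1*(-47)))*30 - 1*(-21791266293/108934) = -24*47*30 + 21791266293/108934 = -1128*30 + 21791266293/108934 = -33840 + 21791266293/108934 = 18104939733/108934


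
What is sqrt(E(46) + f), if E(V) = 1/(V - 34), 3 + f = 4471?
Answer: sqrt(160851)/6 ≈ 66.844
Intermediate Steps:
f = 4468 (f = -3 + 4471 = 4468)
E(V) = 1/(-34 + V)
sqrt(E(46) + f) = sqrt(1/(-34 + 46) + 4468) = sqrt(1/12 + 4468) = sqrt(53617/12) = sqrt(160851)/6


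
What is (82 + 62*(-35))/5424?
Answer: -87/226 ≈ -0.38496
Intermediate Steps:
(82 + 62*(-35))/5424 = (82 - 2170)*(1/5424) = -2088*1/5424 = -87/226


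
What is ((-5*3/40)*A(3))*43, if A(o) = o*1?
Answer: -387/8 ≈ -48.375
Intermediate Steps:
A(o) = o
((-5*3/40)*A(3))*43 = ((-5*3/40)*3)*43 = (-15*1/40*3)*43 = -3/8*3*43 = -9/8*43 = -387/8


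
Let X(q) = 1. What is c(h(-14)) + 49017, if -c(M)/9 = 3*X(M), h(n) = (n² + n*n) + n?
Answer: 48990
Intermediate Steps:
h(n) = n + 2*n² (h(n) = (n² + n²) + n = 2*n² + n = n + 2*n²)
c(M) = -27
c(h(-14)) + 49017 = -27 + 49017 = 48990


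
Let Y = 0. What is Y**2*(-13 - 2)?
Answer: 0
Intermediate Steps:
Y**2*(-13 - 2) = 0**2*(-13 - 2) = 0*(-15) = 0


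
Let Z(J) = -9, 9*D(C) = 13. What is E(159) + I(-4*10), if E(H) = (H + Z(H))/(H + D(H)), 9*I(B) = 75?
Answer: 20075/2166 ≈ 9.2682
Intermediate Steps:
D(C) = 13/9 (D(C) = (⅑)*13 = 13/9)
I(B) = 25/3 (I(B) = (⅑)*75 = 25/3)
E(H) = (-9 + H)/(13/9 + H) (E(H) = (H - 9)/(H + 13/9) = (-9 + H)/(13/9 + H))
E(159) + I(-4*10) = 9*(-9 + 159)/(13 + 9*159) + 25/3 = 9*150/(13 + 1431) + 25/3 = 9*150/1444 + 25/3 = 9*(1/1444)*150 + 25/3 = 675/722 + 25/3 = 20075/2166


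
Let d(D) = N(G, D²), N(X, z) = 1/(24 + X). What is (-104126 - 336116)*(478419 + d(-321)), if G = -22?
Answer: -210620357519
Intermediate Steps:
d(D) = ½ (d(D) = 1/(24 - 22) = 1/2 = ½)
(-104126 - 336116)*(478419 + d(-321)) = (-104126 - 336116)*(478419 + ½) = -440242*956839/2 = -210620357519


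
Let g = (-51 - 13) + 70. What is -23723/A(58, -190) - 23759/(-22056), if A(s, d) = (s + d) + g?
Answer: 12529241/66168 ≈ 189.35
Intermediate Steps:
g = 6 (g = -64 + 70 = 6)
A(s, d) = 6 + d + s (A(s, d) = (s + d) + 6 = (d + s) + 6 = 6 + d + s)
-23723/A(58, -190) - 23759/(-22056) = -23723/(6 - 190 + 58) - 23759/(-22056) = -23723/(-126) - 23759*(-1/22056) = -23723*(-1/126) + 23759/22056 = 3389/18 + 23759/22056 = 12529241/66168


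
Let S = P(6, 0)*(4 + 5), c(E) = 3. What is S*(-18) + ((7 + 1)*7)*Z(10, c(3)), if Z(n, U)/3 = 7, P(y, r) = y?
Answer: 204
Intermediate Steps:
Z(n, U) = 21 (Z(n, U) = 3*7 = 21)
S = 54 (S = 6*(4 + 5) = 6*9 = 54)
S*(-18) + ((7 + 1)*7)*Z(10, c(3)) = 54*(-18) + ((7 + 1)*7)*21 = -972 + (8*7)*21 = -972 + 56*21 = -972 + 1176 = 204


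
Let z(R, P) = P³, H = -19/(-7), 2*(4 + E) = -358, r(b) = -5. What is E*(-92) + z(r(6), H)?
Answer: 5781607/343 ≈ 16856.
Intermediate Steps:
E = -183 (E = -4 + (½)*(-358) = -4 - 179 = -183)
H = 19/7 (H = -19*(-⅐) = 19/7 ≈ 2.7143)
E*(-92) + z(r(6), H) = -183*(-92) + (19/7)³ = 16836 + 6859/343 = 5781607/343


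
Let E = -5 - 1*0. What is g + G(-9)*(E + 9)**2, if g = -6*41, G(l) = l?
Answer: -390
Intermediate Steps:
g = -246
E = -5 (E = -5 + 0 = -5)
g + G(-9)*(E + 9)**2 = -246 - 9*(-5 + 9)**2 = -246 - 9*4**2 = -246 - 9*16 = -246 - 144 = -390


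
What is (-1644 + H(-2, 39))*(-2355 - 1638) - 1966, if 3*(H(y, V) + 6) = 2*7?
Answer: 6567850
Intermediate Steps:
H(y, V) = -4/3 (H(y, V) = -6 + (2*7)/3 = -6 + (⅓)*14 = -6 + 14/3 = -4/3)
(-1644 + H(-2, 39))*(-2355 - 1638) - 1966 = (-1644 - 4/3)*(-2355 - 1638) - 1966 = -4936/3*(-3993) - 1966 = 6569816 - 1966 = 6567850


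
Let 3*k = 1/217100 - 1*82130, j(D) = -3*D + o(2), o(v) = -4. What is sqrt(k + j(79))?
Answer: 17*I*sqrt(45041079187)/21710 ≈ 166.19*I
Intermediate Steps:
j(D) = -4 - 3*D (j(D) = -3*D - 4 = -4 - 3*D)
k = -5943474333/217100 (k = (1/217100 - 1*82130)/3 = (1/217100 - 82130)/3 = (1/3)*(-17830422999/217100) = -5943474333/217100 ≈ -27377.)
sqrt(k + j(79)) = sqrt(-5943474333/217100 + (-4 - 3*79)) = sqrt(-5943474333/217100 + (-4 - 237)) = sqrt(-5943474333/217100 - 241) = sqrt(-5995795433/217100) = 17*I*sqrt(45041079187)/21710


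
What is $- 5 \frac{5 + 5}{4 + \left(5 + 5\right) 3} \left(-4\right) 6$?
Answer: $\frac{600}{17} \approx 35.294$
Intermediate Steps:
$- 5 \frac{5 + 5}{4 + \left(5 + 5\right) 3} \left(-4\right) 6 = - 5 \frac{10}{4 + 10 \cdot 3} \left(-4\right) 6 = - 5 \frac{10}{4 + 30} \left(-4\right) 6 = - 5 \cdot \frac{10}{34} \left(-4\right) 6 = - 5 \cdot 10 \cdot \frac{1}{34} \left(-4\right) 6 = \left(-5\right) \frac{5}{17} \left(-4\right) 6 = \left(- \frac{25}{17}\right) \left(-4\right) 6 = \frac{100}{17} \cdot 6 = \frac{600}{17}$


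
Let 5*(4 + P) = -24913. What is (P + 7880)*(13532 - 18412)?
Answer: -14119792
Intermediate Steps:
P = -24933/5 (P = -4 + (1/5)*(-24913) = -4 - 24913/5 = -24933/5 ≈ -4986.6)
(P + 7880)*(13532 - 18412) = (-24933/5 + 7880)*(13532 - 18412) = (14467/5)*(-4880) = -14119792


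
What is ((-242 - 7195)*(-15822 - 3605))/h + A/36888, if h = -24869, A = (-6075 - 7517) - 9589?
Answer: -1776701016067/305789224 ≈ -5810.2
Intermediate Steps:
A = -23181 (A = -13592 - 9589 = -23181)
((-242 - 7195)*(-15822 - 3605))/h + A/36888 = ((-242 - 7195)*(-15822 - 3605))/(-24869) - 23181/36888 = -7437*(-19427)*(-1/24869) - 23181*1/36888 = 144478599*(-1/24869) - 7727/12296 = -144478599/24869 - 7727/12296 = -1776701016067/305789224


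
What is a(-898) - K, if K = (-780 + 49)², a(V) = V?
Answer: -535259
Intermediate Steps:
K = 534361 (K = (-731)² = 534361)
a(-898) - K = -898 - 1*534361 = -898 - 534361 = -535259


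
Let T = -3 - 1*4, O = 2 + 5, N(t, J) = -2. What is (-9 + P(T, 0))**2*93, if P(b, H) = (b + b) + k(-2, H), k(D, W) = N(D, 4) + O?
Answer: 30132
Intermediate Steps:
O = 7
T = -7 (T = -3 - 4 = -7)
k(D, W) = 5 (k(D, W) = -2 + 7 = 5)
P(b, H) = 5 + 2*b (P(b, H) = (b + b) + 5 = 2*b + 5 = 5 + 2*b)
(-9 + P(T, 0))**2*93 = (-9 + (5 + 2*(-7)))**2*93 = (-9 + (5 - 14))**2*93 = (-9 - 9)**2*93 = (-18)**2*93 = 324*93 = 30132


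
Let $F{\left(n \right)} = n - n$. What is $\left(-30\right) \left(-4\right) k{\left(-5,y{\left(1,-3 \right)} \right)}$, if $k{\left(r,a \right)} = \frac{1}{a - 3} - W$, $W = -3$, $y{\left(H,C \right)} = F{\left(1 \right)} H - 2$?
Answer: $336$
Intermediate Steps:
$F{\left(n \right)} = 0$
$y{\left(H,C \right)} = -2$ ($y{\left(H,C \right)} = 0 H - 2 = 0 - 2 = -2$)
$k{\left(r,a \right)} = 3 + \frac{1}{-3 + a}$ ($k{\left(r,a \right)} = \frac{1}{a - 3} - -3 = \frac{1}{-3 + a} + 3 = 3 + \frac{1}{-3 + a}$)
$\left(-30\right) \left(-4\right) k{\left(-5,y{\left(1,-3 \right)} \right)} = \left(-30\right) \left(-4\right) \frac{-8 + 3 \left(-2\right)}{-3 - 2} = 120 \frac{-8 - 6}{-5} = 120 \left(\left(- \frac{1}{5}\right) \left(-14\right)\right) = 120 \cdot \frac{14}{5} = 336$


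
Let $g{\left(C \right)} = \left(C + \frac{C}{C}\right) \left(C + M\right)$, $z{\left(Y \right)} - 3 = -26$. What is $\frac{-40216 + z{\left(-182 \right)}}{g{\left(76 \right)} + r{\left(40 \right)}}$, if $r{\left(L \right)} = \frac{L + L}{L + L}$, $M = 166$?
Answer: $- \frac{40239}{18635} \approx -2.1593$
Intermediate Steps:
$z{\left(Y \right)} = -23$ ($z{\left(Y \right)} = 3 - 26 = -23$)
$r{\left(L \right)} = 1$ ($r{\left(L \right)} = \frac{2 L}{2 L} = 2 L \frac{1}{2 L} = 1$)
$g{\left(C \right)} = \left(1 + C\right) \left(166 + C\right)$ ($g{\left(C \right)} = \left(C + \frac{C}{C}\right) \left(C + 166\right) = \left(C + 1\right) \left(166 + C\right) = \left(1 + C\right) \left(166 + C\right)$)
$\frac{-40216 + z{\left(-182 \right)}}{g{\left(76 \right)} + r{\left(40 \right)}} = \frac{-40216 - 23}{\left(166 + 76^{2} + 167 \cdot 76\right) + 1} = - \frac{40239}{\left(166 + 5776 + 12692\right) + 1} = - \frac{40239}{18634 + 1} = - \frac{40239}{18635}$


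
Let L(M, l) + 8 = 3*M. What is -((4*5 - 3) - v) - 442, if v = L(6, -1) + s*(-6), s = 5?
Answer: -479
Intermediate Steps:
L(M, l) = -8 + 3*M
v = -20 (v = (-8 + 3*6) + 5*(-6) = (-8 + 18) - 30 = 10 - 30 = -20)
-((4*5 - 3) - v) - 442 = -((4*5 - 3) - 1*(-20)) - 442 = -((20 - 3) + 20) - 442 = -(17 + 20) - 442 = -1*37 - 442 = -37 - 442 = -479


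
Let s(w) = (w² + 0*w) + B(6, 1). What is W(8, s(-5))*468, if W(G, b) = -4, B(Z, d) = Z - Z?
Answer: -1872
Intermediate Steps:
B(Z, d) = 0
s(w) = w² (s(w) = (w² + 0*w) + 0 = (w² + 0) + 0 = w² + 0 = w²)
W(8, s(-5))*468 = -4*468 = -1872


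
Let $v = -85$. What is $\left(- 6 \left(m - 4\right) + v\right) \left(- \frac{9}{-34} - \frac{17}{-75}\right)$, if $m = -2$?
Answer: $- \frac{61397}{2550} \approx -24.077$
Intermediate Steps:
$\left(- 6 \left(m - 4\right) + v\right) \left(- \frac{9}{-34} - \frac{17}{-75}\right) = \left(- 6 \left(-2 - 4\right) - 85\right) \left(- \frac{9}{-34} - \frac{17}{-75}\right) = \left(\left(-6\right) \left(-6\right) - 85\right) \left(\left(-9\right) \left(- \frac{1}{34}\right) - - \frac{17}{75}\right) = \left(36 - 85\right) \left(\frac{9}{34} + \frac{17}{75}\right) = \left(-49\right) \frac{1253}{2550} = - \frac{61397}{2550}$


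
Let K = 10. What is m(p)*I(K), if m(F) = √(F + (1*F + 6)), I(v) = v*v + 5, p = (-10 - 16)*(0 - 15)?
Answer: 105*√786 ≈ 2943.7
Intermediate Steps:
p = 390 (p = -26*(-15) = 390)
I(v) = 5 + v² (I(v) = v² + 5 = 5 + v²)
m(F) = √(6 + 2*F) (m(F) = √(F + (F + 6)) = √(F + (6 + F)) = √(6 + 2*F))
m(p)*I(K) = √(6 + 2*390)*(5 + 10²) = √(6 + 780)*(5 + 100) = √786*105 = 105*√786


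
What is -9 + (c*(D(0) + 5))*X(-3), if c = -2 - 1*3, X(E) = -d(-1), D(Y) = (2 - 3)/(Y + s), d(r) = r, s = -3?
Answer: -107/3 ≈ -35.667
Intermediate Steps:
D(Y) = -1/(-3 + Y) (D(Y) = (2 - 3)/(Y - 3) = -1/(-3 + Y))
X(E) = 1 (X(E) = -1*(-1) = 1)
c = -5 (c = -2 - 3 = -5)
-9 + (c*(D(0) + 5))*X(-3) = -9 - 5*(-1/(-3 + 0) + 5)*1 = -9 - 5*(-1/(-3) + 5)*1 = -9 - 5*(-1*(-1/3) + 5)*1 = -9 - 5*(1/3 + 5)*1 = -9 - 5*16/3*1 = -9 - 80/3*1 = -9 - 80/3 = -107/3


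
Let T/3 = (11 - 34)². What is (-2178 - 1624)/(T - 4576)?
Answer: 3802/2989 ≈ 1.2720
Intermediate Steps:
T = 1587 (T = 3*(11 - 34)² = 3*(-23)² = 3*529 = 1587)
(-2178 - 1624)/(T - 4576) = (-2178 - 1624)/(1587 - 4576) = -3802/(-2989) = -3802*(-1/2989) = 3802/2989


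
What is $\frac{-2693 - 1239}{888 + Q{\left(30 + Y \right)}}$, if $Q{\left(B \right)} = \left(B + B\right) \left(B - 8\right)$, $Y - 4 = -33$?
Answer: $- \frac{1966}{437} \approx -4.4989$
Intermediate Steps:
$Y = -29$ ($Y = 4 - 33 = -29$)
$Q{\left(B \right)} = 2 B \left(-8 + B\right)$
$\frac{-2693 - 1239}{888 + Q{\left(30 + Y \right)}} = \frac{-2693 - 1239}{888 + 2 \left(30 - 29\right) \left(-8 + \left(30 - 29\right)\right)} = \frac{-2693 + \left(-1797 + 558\right)}{888 + 2 \cdot 1 \left(-8 + 1\right)} = \frac{-2693 - 1239}{888 + 2 \cdot 1 \left(-7\right)} = - \frac{3932}{888 - 14} = - \frac{3932}{874} = \left(-3932\right) \frac{1}{874} = - \frac{1966}{437}$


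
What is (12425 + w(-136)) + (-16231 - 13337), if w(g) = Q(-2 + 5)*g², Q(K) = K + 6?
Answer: 149321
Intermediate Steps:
Q(K) = 6 + K
w(g) = 9*g² (w(g) = (6 + (-2 + 5))*g² = (6 + 3)*g² = 9*g²)
(12425 + w(-136)) + (-16231 - 13337) = (12425 + 9*(-136)²) + (-16231 - 13337) = (12425 + 9*18496) - 29568 = (12425 + 166464) - 29568 = 178889 - 29568 = 149321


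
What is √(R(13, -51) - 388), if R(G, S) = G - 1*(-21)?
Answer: I*√354 ≈ 18.815*I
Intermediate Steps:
R(G, S) = 21 + G (R(G, S) = G + 21 = 21 + G)
√(R(13, -51) - 388) = √((21 + 13) - 388) = √(34 - 388) = √(-354) = I*√354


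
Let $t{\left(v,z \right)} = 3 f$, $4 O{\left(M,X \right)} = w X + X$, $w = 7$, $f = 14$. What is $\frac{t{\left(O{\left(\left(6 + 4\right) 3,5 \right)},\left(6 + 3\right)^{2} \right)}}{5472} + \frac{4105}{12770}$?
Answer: $\frac{383315}{1164624} \approx 0.32913$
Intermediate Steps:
$O{\left(M,X \right)} = 2 X$ ($O{\left(M,X \right)} = \frac{7 X + X}{4} = \frac{8 X}{4} = 2 X$)
$t{\left(v,z \right)} = 42$ ($t{\left(v,z \right)} = 3 \cdot 14 = 42$)
$\frac{t{\left(O{\left(\left(6 + 4\right) 3,5 \right)},\left(6 + 3\right)^{2} \right)}}{5472} + \frac{4105}{12770} = \frac{42}{5472} + \frac{4105}{12770} = 42 \cdot \frac{1}{5472} + 4105 \cdot \frac{1}{12770} = \frac{7}{912} + \frac{821}{2554} = \frac{383315}{1164624}$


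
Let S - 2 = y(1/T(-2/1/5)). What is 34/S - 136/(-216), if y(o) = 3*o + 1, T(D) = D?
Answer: -187/27 ≈ -6.9259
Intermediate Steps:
y(o) = 1 + 3*o
S = -9/2 (S = 2 + (1 + 3/((-2/1/5))) = 2 + (1 + 3/((-2*1*(1/5)))) = 2 + (1 + 3/((-2*1/5))) = 2 + (1 + 3/(-2/5)) = 2 + (1 + 3*(-5/2)) = 2 + (1 - 15/2) = 2 - 13/2 = -9/2 ≈ -4.5000)
34/S - 136/(-216) = 34/(-9/2) - 136/(-216) = 34*(-2/9) - 136*(-1/216) = -68/9 + 17/27 = -187/27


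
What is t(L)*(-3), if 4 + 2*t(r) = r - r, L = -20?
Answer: 6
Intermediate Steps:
t(r) = -2 (t(r) = -2 + (r - r)/2 = -2 + (½)*0 = -2 + 0 = -2)
t(L)*(-3) = -2*(-3) = 6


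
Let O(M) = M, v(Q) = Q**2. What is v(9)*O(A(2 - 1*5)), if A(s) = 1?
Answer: 81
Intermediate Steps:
v(9)*O(A(2 - 1*5)) = 9**2*1 = 81*1 = 81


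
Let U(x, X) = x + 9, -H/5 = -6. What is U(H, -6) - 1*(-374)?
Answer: 413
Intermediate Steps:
H = 30 (H = -5*(-6) = 30)
U(x, X) = 9 + x
U(H, -6) - 1*(-374) = (9 + 30) - 1*(-374) = 39 + 374 = 413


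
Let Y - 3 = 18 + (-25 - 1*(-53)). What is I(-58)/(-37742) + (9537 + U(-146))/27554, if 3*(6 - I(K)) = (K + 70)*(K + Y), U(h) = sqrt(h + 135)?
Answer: 179394093/519971534 + I*sqrt(11)/27554 ≈ 0.34501 + 0.00012037*I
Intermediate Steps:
Y = 49 (Y = 3 + (18 + (-25 - 1*(-53))) = 3 + (18 + (-25 + 53)) = 3 + (18 + 28) = 3 + 46 = 49)
U(h) = sqrt(135 + h)
I(K) = 6 - (49 + K)*(70 + K)/3 (I(K) = 6 - (K + 70)*(K + 49)/3 = 6 - (70 + K)*(49 + K)/3 = 6 - (49 + K)*(70 + K)/3)
I(-58)/(-37742) + (9537 + U(-146))/27554 = (-3412/3 - 119/3*(-58) - 1/3*(-58)**2)/(-37742) + (9537 + sqrt(135 - 146))/27554 = (-3412/3 + 6902/3 - 1/3*3364)*(-1/37742) + (9537 + sqrt(-11))*(1/27554) = (-3412/3 + 6902/3 - 3364/3)*(-1/37742) + (9537 + I*sqrt(11))*(1/27554) = 42*(-1/37742) + (9537/27554 + I*sqrt(11)/27554) = -21/18871 + (9537/27554 + I*sqrt(11)/27554) = 179394093/519971534 + I*sqrt(11)/27554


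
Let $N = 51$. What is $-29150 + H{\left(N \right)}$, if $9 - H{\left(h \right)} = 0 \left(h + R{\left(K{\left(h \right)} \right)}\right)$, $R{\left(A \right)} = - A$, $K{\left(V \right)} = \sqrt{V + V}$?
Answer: $-29141$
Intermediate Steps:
$K{\left(V \right)} = \sqrt{2} \sqrt{V}$ ($K{\left(V \right)} = \sqrt{2 V} = \sqrt{2} \sqrt{V}$)
$H{\left(h \right)} = 9$ ($H{\left(h \right)} = 9 - 0 \left(h - \sqrt{2} \sqrt{h}\right) = 9 - 0 = 9 + 0 = 9$)
$-29150 + H{\left(N \right)} = -29150 + 9 = -29141$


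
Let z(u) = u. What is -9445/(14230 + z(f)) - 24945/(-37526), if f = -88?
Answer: -415220/132673173 ≈ -0.0031296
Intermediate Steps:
-9445/(14230 + z(f)) - 24945/(-37526) = -9445/(14230 - 88) - 24945/(-37526) = -9445/14142 - 24945*(-1/37526) = -9445*1/14142 + 24945/37526 = -9445/14142 + 24945/37526 = -415220/132673173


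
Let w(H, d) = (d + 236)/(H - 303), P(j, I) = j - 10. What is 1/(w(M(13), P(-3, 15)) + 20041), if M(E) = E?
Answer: 290/5811667 ≈ 4.9900e-5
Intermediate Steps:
P(j, I) = -10 + j
w(H, d) = (236 + d)/(-303 + H)
1/(w(M(13), P(-3, 15)) + 20041) = 1/((236 + (-10 - 3))/(-303 + 13) + 20041) = 1/((236 - 13)/(-290) + 20041) = 1/(-1/290*223 + 20041) = 1/(-223/290 + 20041) = 1/(5811667/290) = 290/5811667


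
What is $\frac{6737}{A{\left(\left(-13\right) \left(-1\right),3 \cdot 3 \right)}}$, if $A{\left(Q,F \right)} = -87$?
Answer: $- \frac{6737}{87} \approx -77.437$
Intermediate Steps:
$\frac{6737}{A{\left(\left(-13\right) \left(-1\right),3 \cdot 3 \right)}} = \frac{6737}{-87} = 6737 \left(- \frac{1}{87}\right) = - \frac{6737}{87}$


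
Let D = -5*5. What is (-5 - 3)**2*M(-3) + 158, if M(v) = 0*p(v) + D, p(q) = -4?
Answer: -1442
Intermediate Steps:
D = -25
M(v) = -25 (M(v) = 0*(-4) - 25 = 0 - 25 = -25)
(-5 - 3)**2*M(-3) + 158 = (-5 - 3)**2*(-25) + 158 = (-8)**2*(-25) + 158 = 64*(-25) + 158 = -1600 + 158 = -1442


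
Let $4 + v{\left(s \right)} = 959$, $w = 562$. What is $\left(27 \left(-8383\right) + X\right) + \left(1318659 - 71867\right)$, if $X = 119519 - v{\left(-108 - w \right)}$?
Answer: $1139015$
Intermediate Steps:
$v{\left(s \right)} = 955$ ($v{\left(s \right)} = -4 + 959 = 955$)
$X = 118564$ ($X = 119519 - 955 = 118564$)
$\left(27 \left(-8383\right) + X\right) + \left(1318659 - 71867\right) = \left(27 \left(-8383\right) + 118564\right) + \left(1318659 - 71867\right) = \left(-226341 + 118564\right) + \left(1318659 - 71867\right) = -107777 + 1246792 = 1139015$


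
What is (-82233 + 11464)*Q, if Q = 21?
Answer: -1486149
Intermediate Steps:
(-82233 + 11464)*Q = (-82233 + 11464)*21 = -70769*21 = -1486149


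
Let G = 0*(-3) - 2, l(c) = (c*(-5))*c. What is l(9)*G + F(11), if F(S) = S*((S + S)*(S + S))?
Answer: 6134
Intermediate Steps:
l(c) = -5*c² (l(c) = (-5*c)*c = -5*c²)
F(S) = 4*S³ (F(S) = S*((2*S)*(2*S)) = S*(4*S²) = 4*S³)
G = -2 (G = 0 - 2 = -2)
l(9)*G + F(11) = -5*9²*(-2) + 4*11³ = -5*81*(-2) + 4*1331 = -405*(-2) + 5324 = 810 + 5324 = 6134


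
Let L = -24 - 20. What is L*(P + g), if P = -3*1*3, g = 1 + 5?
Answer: 132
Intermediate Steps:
g = 6
P = -9 (P = -3*3 = -9)
L = -44
L*(P + g) = -44*(-9 + 6) = -44*(-3) = 132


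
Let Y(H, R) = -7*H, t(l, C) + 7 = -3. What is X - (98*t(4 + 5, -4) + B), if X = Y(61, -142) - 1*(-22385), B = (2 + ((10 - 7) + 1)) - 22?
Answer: 22954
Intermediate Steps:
t(l, C) = -10 (t(l, C) = -7 - 3 = -10)
B = -16 (B = (2 + (3 + 1)) - 22 = (2 + 4) - 22 = 6 - 22 = -16)
X = 21958 (X = -7*61 - 1*(-22385) = -427 + 22385 = 21958)
X - (98*t(4 + 5, -4) + B) = 21958 - (98*(-10) - 16) = 21958 - (-980 - 16) = 21958 - 1*(-996) = 21958 + 996 = 22954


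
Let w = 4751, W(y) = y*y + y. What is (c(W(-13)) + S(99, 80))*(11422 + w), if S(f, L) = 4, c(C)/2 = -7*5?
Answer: -1067418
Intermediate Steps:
W(y) = y + y² (W(y) = y² + y = y + y²)
c(C) = -70 (c(C) = 2*(-7*5) = 2*(-35) = -70)
(c(W(-13)) + S(99, 80))*(11422 + w) = (-70 + 4)*(11422 + 4751) = -66*16173 = -1067418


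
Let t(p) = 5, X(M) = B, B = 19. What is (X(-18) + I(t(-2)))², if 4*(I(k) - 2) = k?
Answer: 7921/16 ≈ 495.06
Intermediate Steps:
X(M) = 19
I(k) = 2 + k/4
(X(-18) + I(t(-2)))² = (19 + (2 + (¼)*5))² = (19 + (2 + 5/4))² = (19 + 13/4)² = (89/4)² = 7921/16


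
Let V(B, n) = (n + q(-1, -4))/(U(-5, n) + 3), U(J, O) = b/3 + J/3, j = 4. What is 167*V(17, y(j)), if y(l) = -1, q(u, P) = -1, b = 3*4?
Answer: -501/8 ≈ -62.625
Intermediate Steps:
b = 12
U(J, O) = 4 + J/3 (U(J, O) = 12/3 + J/3 = 12*(⅓) + J*(⅓) = 4 + J/3)
V(B, n) = -3/16 + 3*n/16 (V(B, n) = (n - 1)/((4 + (⅓)*(-5)) + 3) = (-1 + n)/((4 - 5/3) + 3) = (-1 + n)/(7/3 + 3) = (-1 + n)/(16/3) = (-1 + n)*(3/16) = -3/16 + 3*n/16)
167*V(17, y(j)) = 167*(-3/16 + (3/16)*(-1)) = 167*(-3/16 - 3/16) = 167*(-3/8) = -501/8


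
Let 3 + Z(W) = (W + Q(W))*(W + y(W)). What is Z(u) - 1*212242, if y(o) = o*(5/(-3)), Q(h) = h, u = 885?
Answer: -1256545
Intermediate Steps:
y(o) = -5*o/3 (y(o) = o*(5*(-⅓)) = o*(-5/3) = -5*o/3)
Z(W) = -3 - 4*W²/3 (Z(W) = -3 + (W + W)*(W - 5*W/3) = -3 + (2*W)*(-2*W/3) = -3 - 4*W²/3)
Z(u) - 1*212242 = (-3 - 4/3*885²) - 1*212242 = (-3 - 4/3*783225) - 212242 = (-3 - 1044300) - 212242 = -1044303 - 212242 = -1256545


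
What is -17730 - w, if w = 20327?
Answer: -38057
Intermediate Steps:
-17730 - w = -17730 - 1*20327 = -17730 - 20327 = -38057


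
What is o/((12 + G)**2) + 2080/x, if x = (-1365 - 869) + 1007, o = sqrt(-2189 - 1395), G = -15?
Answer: -2080/1227 + 16*I*sqrt(14)/9 ≈ -1.6952 + 6.6518*I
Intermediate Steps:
o = 16*I*sqrt(14) (o = sqrt(-3584) = 16*I*sqrt(14) ≈ 59.867*I)
x = -1227 (x = -2234 + 1007 = -1227)
o/((12 + G)**2) + 2080/x = (16*I*sqrt(14))/((12 - 15)**2) + 2080/(-1227) = (16*I*sqrt(14))/((-3)**2) + 2080*(-1/1227) = (16*I*sqrt(14))/9 - 2080/1227 = (16*I*sqrt(14))*(1/9) - 2080/1227 = 16*I*sqrt(14)/9 - 2080/1227 = -2080/1227 + 16*I*sqrt(14)/9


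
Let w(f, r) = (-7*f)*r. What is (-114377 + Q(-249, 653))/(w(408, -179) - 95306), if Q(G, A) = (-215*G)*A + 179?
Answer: 34844157/415918 ≈ 83.776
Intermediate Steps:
w(f, r) = -7*f*r
Q(G, A) = 179 - 215*A*G (Q(G, A) = -215*A*G + 179 = 179 - 215*A*G)
(-114377 + Q(-249, 653))/(w(408, -179) - 95306) = (-114377 + (179 - 215*653*(-249)))/(-7*408*(-179) - 95306) = (-114377 + (179 + 34958355))/(511224 - 95306) = (-114377 + 34958534)/415918 = 34844157*(1/415918) = 34844157/415918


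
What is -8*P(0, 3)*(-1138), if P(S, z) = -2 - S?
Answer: -18208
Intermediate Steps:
-8*P(0, 3)*(-1138) = -8*(-2 - 1*0)*(-1138) = -8*(-2 + 0)*(-1138) = -8*(-2)*(-1138) = 16*(-1138) = -18208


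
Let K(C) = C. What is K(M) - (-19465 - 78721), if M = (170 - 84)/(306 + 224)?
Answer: 26019333/265 ≈ 98186.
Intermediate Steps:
M = 43/265 (M = 86/530 = 86*(1/530) = 43/265 ≈ 0.16226)
K(M) - (-19465 - 78721) = 43/265 - (-19465 - 78721) = 43/265 - 1*(-98186) = 43/265 + 98186 = 26019333/265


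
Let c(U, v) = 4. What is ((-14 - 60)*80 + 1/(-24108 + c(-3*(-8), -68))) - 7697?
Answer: -328224169/24104 ≈ -13617.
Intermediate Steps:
((-14 - 60)*80 + 1/(-24108 + c(-3*(-8), -68))) - 7697 = ((-14 - 60)*80 + 1/(-24108 + 4)) - 7697 = (-74*80 + 1/(-24104)) - 7697 = (-5920 - 1/24104) - 7697 = -142695681/24104 - 7697 = -328224169/24104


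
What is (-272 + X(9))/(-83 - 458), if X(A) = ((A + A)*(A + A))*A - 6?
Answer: -2638/541 ≈ -4.8762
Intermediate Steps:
X(A) = -6 + 4*A³ (X(A) = ((2*A)*(2*A))*A - 6 = (4*A²)*A - 6 = 4*A³ - 6 = -6 + 4*A³)
(-272 + X(9))/(-83 - 458) = (-272 + (-6 + 4*9³))/(-83 - 458) = (-272 + (-6 + 4*729))/(-541) = (-272 + (-6 + 2916))*(-1/541) = (-272 + 2910)*(-1/541) = 2638*(-1/541) = -2638/541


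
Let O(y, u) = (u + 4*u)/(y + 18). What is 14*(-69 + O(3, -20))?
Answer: -3098/3 ≈ -1032.7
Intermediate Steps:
O(y, u) = 5*u/(18 + y) (O(y, u) = (5*u)/(18 + y) = 5*u/(18 + y))
14*(-69 + O(3, -20)) = 14*(-69 + 5*(-20)/(18 + 3)) = 14*(-69 + 5*(-20)/21) = 14*(-69 + 5*(-20)*(1/21)) = 14*(-69 - 100/21) = 14*(-1549/21) = -3098/3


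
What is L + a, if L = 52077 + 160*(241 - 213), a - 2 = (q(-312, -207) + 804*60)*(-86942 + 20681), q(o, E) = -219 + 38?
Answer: -3184380840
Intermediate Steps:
q(o, E) = -181
a = -3184437397 (a = 2 + (-181 + 804*60)*(-86942 + 20681) = 2 + (-181 + 48240)*(-66261) = 2 + 48059*(-66261) = 2 - 3184437399 = -3184437397)
L = 56557 (L = 52077 + 160*28 = 52077 + 4480 = 56557)
L + a = 56557 - 3184437397 = -3184380840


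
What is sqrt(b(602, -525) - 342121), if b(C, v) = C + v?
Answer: 2*I*sqrt(85511) ≈ 584.85*I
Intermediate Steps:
sqrt(b(602, -525) - 342121) = sqrt((602 - 525) - 342121) = sqrt(77 - 342121) = sqrt(-342044) = 2*I*sqrt(85511)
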